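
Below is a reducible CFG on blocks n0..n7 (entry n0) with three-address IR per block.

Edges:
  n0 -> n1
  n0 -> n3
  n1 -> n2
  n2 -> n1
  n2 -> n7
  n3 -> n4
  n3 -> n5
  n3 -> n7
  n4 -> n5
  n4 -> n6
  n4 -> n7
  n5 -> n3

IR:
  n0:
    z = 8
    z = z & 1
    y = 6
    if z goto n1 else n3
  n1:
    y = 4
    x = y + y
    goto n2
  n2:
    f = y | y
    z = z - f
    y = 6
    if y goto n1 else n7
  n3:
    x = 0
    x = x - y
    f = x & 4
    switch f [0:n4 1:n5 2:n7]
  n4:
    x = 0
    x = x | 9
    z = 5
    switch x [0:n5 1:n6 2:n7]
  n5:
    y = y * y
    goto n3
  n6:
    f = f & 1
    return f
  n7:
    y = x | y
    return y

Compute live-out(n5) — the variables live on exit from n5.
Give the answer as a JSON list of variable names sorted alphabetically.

Answer: ["y"]

Analysis:
Block summaries:
  n0: {y,z} / ∅
  n1: {x,y} / ∅
  n2: {f,y,z} / {y,z}
  n3: {f,x} / {y}
  n4: {x,z} / ∅
  n5: {y} / {y}
  n6: {f} / {f}
  n7: {y} / {x,y}

Live sets:
  live n0: ∅→{y,z}
  live n1: {z}→{x,y,z}
  live n2: {x,y,z}→{x,y,z}
  live n3: {y}→{f,x,y}
  live n4: {f,y}→{f,x,y}
  live n5: {y}→{y}
  live n6: {f}→∅
  live n7: {x,y}→∅

live-out(n5) = ["y"]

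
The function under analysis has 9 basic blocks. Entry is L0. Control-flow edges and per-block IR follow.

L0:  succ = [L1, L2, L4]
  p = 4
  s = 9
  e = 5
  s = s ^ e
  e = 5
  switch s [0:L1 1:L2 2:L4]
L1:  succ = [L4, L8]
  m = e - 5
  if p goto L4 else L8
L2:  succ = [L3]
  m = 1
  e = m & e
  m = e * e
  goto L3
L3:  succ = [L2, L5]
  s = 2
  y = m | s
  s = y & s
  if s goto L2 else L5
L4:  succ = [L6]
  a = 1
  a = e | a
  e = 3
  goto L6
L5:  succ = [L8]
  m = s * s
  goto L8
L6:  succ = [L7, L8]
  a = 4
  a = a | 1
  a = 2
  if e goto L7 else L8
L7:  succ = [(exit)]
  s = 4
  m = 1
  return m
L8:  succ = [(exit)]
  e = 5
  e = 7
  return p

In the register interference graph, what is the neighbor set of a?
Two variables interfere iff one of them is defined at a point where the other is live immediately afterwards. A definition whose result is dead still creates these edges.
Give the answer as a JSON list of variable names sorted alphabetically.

Per-block:
  L0: {e,p,s} / ∅
  L1: {m} / {e,p}
  L2: {e,m} / {e}
  L3: {s,y} / {m}
  L4: {a,e} / {e}
  L5: {m} / {s}
  L6: {a} / {e}
  L7: {m,s} / ∅
  L8: {e} / {p}

Backward fixpoint:
  L0 li=∅ lo={e,p}
  L1 li={e,p} lo={e,p}
  L2 li={e,p} lo={e,m,p}
  L3 li={e,m,p} lo={e,p,s}
  L4 li={e,p} lo={e,p}
  L5 li={p,s} lo={p}
  L6 li={e,p} lo={p}
  L7 li=∅ lo=∅
  L8 li={p} lo=∅

Conflict graph:
  a — {e,p}
  e — {a,m,p,s,y}
  m — {e,p,s}
  p — {a,e,m,s,y}
  s — {e,m,p,y}
  y — {e,p,s}

N(a) = ["e", "p"]

Answer: ["e", "p"]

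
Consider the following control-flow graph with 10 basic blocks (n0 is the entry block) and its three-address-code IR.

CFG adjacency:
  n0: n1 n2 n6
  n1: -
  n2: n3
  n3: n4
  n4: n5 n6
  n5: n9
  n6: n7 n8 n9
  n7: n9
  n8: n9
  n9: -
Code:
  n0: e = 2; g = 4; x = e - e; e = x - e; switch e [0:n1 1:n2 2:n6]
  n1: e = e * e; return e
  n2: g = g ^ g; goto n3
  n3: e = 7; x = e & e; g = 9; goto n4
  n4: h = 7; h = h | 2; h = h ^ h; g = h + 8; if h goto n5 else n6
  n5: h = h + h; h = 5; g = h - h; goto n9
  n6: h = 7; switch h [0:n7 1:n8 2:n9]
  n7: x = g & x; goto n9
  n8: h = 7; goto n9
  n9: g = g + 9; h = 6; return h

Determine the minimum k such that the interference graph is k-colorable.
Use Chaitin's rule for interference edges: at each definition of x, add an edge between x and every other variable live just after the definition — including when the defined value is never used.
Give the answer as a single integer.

def/use:
  n0: {e,g,x} / ∅
  n1: {e} / {e}
  n2: {g} / {g}
  n3: {e,g,x} / ∅
  n4: {g,h} / ∅
  n5: {g,h} / {h}
  n6: {h} / ∅
  n7: {x} / {g,x}
  n8: {h} / ∅
  n9: {g,h} / {g}

Live sets:
  n0: in=∅ out={e,g,x}
  n1: in={e} out=∅
  n2: in={g} out=∅
  n3: in=∅ out={x}
  n4: in={x} out={g,h,x}
  n5: in={h} out={g}
  n6: in={g,x} out={g,x}
  n7: in={g,x} out={g}
  n8: in={g} out={g}
  n9: in={g} out=∅

Conflict graph:
  e — {g,x}
  g — {e,h,x}
  h — {g,x}
  x — {e,g,h}

Chromatic number:
  {e,g,x} pairwise interfere (3-clique) ⇒ χ ≥ 3
  assign e→c2 g→c0 h→c2 x→c1 — no edge inside a register ⇒ χ ≤ 3
  χ = 3

Answer: 3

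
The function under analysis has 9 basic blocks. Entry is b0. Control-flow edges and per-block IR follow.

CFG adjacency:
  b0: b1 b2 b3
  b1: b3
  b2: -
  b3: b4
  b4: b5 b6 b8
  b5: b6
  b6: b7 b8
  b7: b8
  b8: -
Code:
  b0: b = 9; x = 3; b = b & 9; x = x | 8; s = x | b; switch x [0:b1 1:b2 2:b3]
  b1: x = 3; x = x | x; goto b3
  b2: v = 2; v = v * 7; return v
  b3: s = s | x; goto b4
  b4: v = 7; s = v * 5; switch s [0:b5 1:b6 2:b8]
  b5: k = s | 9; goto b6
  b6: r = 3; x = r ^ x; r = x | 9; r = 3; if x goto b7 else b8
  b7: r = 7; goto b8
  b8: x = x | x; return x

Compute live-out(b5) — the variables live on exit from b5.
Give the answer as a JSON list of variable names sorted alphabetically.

Answer: ["x"]

Working:
def/use:
  b0: {b,s,x} / ∅
  b1: {x} / ∅
  b2: {v} / ∅
  b3: {s} / {s,x}
  b4: {s,v} / ∅
  b5: {k} / {s}
  b6: {r,x} / {x}
  b7: {r} / ∅
  b8: {x} / {x}

Backward fixpoint:
  b0 li=∅ lo={s,x}
  b1 li={s} lo={s,x}
  b2 li=∅ lo=∅
  b3 li={s,x} lo={x}
  b4 li={x} lo={s,x}
  b5 li={s,x} lo={x}
  b6 li={x} lo={x}
  b7 li={x} lo={x}
  b8 li={x} lo=∅

live-out(b5) = ["x"]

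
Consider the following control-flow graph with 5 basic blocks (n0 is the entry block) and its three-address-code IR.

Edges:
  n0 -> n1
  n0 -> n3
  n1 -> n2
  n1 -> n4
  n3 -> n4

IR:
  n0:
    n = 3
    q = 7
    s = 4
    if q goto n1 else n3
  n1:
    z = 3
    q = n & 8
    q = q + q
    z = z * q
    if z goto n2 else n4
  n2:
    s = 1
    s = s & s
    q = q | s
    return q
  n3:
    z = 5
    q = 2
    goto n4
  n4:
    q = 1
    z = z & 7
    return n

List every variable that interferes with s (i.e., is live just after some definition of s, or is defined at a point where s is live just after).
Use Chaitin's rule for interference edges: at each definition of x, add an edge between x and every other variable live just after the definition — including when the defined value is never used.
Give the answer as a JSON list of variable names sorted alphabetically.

Answer: ["n", "q"]

Derivation:
Block summaries:
  n0: def={n,q,s} ue=∅
  n1: def={q,z} ue={n}
  n2: def={q,s} ue={q}
  n3: def={q,z} ue=∅
  n4: def={q,z} ue={n,z}

Backward fixpoint:
  live n0: ∅→{n}
  live n1: {n}→{n,q,z}
  live n2: {q}→∅
  live n3: {n}→{n,z}
  live n4: {n,z}→∅

Conflict graph:
  n↔{q,s,z}
  q↔{n,s,z}
  s↔{n,q}
  z↔{n,q}

N(s) = ["n", "q"]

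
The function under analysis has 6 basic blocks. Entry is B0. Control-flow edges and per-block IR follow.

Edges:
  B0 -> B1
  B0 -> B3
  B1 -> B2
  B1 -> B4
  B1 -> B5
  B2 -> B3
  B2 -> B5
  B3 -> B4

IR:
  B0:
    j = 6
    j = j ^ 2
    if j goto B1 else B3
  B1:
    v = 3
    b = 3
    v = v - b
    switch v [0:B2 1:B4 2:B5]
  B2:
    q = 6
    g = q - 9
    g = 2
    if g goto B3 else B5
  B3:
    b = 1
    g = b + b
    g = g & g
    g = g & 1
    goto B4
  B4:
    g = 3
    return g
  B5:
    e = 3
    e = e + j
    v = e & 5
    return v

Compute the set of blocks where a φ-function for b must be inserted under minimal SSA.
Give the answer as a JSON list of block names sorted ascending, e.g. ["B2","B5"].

idom tree: B1←B0 B2←B1 B3←B0 B4←B0 B5←B1
Dom∩ at merges:
  B3: preds {B0,B2}: {B0} ∩ {B0,B1,B2} = {B0}; idom=B0
  B4: preds {B1,B3}: {B0,B1} ∩ {B0,B3} = {B0}; idom=B0
  B5: preds {B1,B2}: {B0,B1} ∩ {B0,B1,B2} = {B0,B1}; idom=B1

DF derivation:
  B3←B0: walk · to B0
  B3←B2: walk B2→B1 to B0
  B4←B1: walk B1 to B0
  B4←B3: walk B3 to B0
  B5←B1: walk · to B1
  B5←B2: walk B2 to B1
  B0: DF=∅
  B1: DF={B3,B4}
  B2: DF={B3,B5}
  B3: DF={B4}
  B4: DF=∅
  B5: DF=∅

φ for b: defs {B1,B3}
  DF⁺ = {B3,B4}

Answer: ["B3", "B4"]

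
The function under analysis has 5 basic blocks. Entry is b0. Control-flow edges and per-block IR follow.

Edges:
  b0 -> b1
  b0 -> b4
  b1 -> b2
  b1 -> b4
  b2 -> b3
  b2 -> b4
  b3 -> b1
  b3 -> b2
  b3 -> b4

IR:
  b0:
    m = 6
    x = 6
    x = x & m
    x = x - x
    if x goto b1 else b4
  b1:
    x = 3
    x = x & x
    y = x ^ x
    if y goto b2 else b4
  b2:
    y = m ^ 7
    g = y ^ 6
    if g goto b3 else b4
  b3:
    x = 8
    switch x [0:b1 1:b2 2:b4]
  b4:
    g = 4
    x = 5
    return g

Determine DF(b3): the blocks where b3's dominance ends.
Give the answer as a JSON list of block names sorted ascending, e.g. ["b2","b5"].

Answer: ["b1", "b2", "b4"]

Derivation:
idom tree: b1←b0 b2←b1 b3←b2 b4←b0
Dom∩ at merges:
  b1: preds {b0,b3}: {b0} ∩ {b0,b1,b2,b3} = {b0}; idom=b0
  b2: preds {b1,b3}: {b0,b1} ∩ {b0,b1,b2,b3} = {b0,b1}; idom=b1
  b4: preds {b0,b1,b2,b3}: {b0} ∩ {b0,b1} ∩ {b0,b1,b2} ∩ {b0,b1,b2,b3} = {b0}; idom=b0

DF derivation:
  b1←b0: walk · to b0
  b1←b3: walk b3→b2→b1 to b0
  b2←b1: walk · to b1
  b2←b3: walk b3→b2 to b1
  b4←b0: walk · to b0
  b4←b1: walk b1 to b0
  b4←b2: walk b2→b1 to b0
  b4←b3: walk b3→b2→b1 to b0
  DF(b0)=∅
  DF(b1)={b1,b4}
  DF(b2)={b1,b2,b4}
  DF(b3)={b1,b2,b4}
  DF(b4)=∅

DF(b3) = ["b1", "b2", "b4"]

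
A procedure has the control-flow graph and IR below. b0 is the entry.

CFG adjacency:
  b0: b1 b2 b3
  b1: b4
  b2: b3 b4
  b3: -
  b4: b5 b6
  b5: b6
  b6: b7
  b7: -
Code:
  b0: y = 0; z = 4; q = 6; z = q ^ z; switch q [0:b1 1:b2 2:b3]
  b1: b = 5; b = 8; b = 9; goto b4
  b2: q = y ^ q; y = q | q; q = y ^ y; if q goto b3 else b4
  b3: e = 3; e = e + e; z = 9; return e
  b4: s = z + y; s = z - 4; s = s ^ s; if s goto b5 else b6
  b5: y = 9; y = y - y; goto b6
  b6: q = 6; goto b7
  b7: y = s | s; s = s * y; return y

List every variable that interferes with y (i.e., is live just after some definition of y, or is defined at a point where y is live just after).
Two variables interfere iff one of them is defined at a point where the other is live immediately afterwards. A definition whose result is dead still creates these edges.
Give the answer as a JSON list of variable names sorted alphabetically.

Answer: ["b", "q", "s", "z"]

Analysis:
Block summaries:
  b0: def={q,y,z} ue=∅
  b1: def={b} ue=∅
  b2: def={q,y} ue={q,y}
  b3: def={e,z} ue=∅
  b4: def={s} ue={y,z}
  b5: def={y} ue=∅
  b6: def={q} ue=∅
  b7: def={s,y} ue={s}

Liveness:
  b0 li=∅ lo={q,y,z}
  b1 li={y,z} lo={y,z}
  b2 li={q,y,z} lo={y,z}
  b3 li=∅ lo=∅
  b4 li={y,z} lo={s}
  b5 li={s} lo={s}
  b6 li={s} lo={s}
  b7 li={s} lo=∅

Interference:
  b — {y,z}
  e — {z}
  q — {s,y,z}
  s — {q,y,z}
  y — {b,q,s,z}
  z — {b,e,q,s,y}

N(y) = ["b", "q", "s", "z"]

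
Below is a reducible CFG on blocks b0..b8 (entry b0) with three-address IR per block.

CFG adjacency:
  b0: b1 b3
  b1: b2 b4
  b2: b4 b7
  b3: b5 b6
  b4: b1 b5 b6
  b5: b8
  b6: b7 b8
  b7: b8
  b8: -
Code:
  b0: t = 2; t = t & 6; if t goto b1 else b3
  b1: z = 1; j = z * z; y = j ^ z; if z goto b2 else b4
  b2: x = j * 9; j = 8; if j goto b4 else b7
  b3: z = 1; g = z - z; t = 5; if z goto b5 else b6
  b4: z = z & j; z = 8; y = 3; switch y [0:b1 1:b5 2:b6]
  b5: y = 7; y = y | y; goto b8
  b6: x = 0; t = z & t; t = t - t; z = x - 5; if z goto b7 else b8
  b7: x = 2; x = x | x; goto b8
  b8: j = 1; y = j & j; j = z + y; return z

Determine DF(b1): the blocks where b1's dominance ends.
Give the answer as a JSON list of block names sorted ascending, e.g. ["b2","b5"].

Answer: ["b1", "b5", "b6", "b7"]

Analysis:
idom tree: b1←b0 b2←b1 b3←b0 b4←b1 b5←b0 b6←b0 b7←b0 b8←b0
Join-block Dom:
  b1: preds {b0,b4}: {b0} ∩ {b0,b1,b4} = {b0}; idom=b0
  b4: preds {b1,b2}: {b0,b1} ∩ {b0,b1,b2} = {b0,b1}; idom=b1
  b5: preds {b3,b4}: {b0,b3} ∩ {b0,b1,b4} = {b0}; idom=b0
  b6: preds {b3,b4}: {b0,b3} ∩ {b0,b1,b4} = {b0}; idom=b0
  b7: preds {b2,b6}: {b0,b1,b2} ∩ {b0,b6} = {b0}; idom=b0
  b8: preds {b5,b6,b7}: {b0,b5} ∩ {b0,b6} ∩ {b0,b7} = {b0}; idom=b0

Frontier:
  join b1 pred b0: · stop@b0
  join b1 pred b4: b4→b1 stop@b0
  join b4 pred b1: · stop@b1
  join b4 pred b2: b2 stop@b1
  join b5 pred b3: b3 stop@b0
  join b5 pred b4: b4→b1 stop@b0
  join b6 pred b3: b3 stop@b0
  join b6 pred b4: b4→b1 stop@b0
  join b7 pred b2: b2→b1 stop@b0
  join b7 pred b6: b6 stop@b0
  join b8 pred b5: b5 stop@b0
  join b8 pred b6: b6 stop@b0
  join b8 pred b7: b7 stop@b0
  b0 → ∅
  b1 → {b1,b5,b6,b7}
  b2 → {b4,b7}
  b3 → {b5,b6}
  b4 → {b1,b5,b6}
  b5 → {b8}
  b6 → {b7,b8}
  b7 → {b8}
  b8 → ∅

DF(b1) = ["b1", "b5", "b6", "b7"]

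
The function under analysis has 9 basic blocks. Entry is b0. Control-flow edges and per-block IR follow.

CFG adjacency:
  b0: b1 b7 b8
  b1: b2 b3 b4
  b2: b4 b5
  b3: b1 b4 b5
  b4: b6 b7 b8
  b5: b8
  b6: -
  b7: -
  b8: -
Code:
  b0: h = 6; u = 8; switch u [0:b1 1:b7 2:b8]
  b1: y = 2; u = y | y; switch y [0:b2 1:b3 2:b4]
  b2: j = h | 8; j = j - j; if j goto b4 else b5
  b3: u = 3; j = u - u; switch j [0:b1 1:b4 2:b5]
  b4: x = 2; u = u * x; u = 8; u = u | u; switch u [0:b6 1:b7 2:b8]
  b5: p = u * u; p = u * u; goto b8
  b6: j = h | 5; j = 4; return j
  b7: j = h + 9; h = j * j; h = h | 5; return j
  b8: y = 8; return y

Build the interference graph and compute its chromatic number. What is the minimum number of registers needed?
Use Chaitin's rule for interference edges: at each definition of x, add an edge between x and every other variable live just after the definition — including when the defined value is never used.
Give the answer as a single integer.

Answer: 3

Analysis:
Per-block:
  b0 def {h,u} use ∅
  b1 def {u,y} use ∅
  b2 def {j} use {h}
  b3 def {j,u} use ∅
  b4 def {u,x} use {u}
  b5 def {p} use {u}
  b6 def {j} use {h}
  b7 def {h,j} use {h}
  b8 def {y} use ∅

Liveness:
  b0: in=∅ out={h}
  b1: in={h} out={h,u}
  b2: in={h,u} out={h,u}
  b3: in={h} out={h,u}
  b4: in={h,u} out={h}
  b5: in={u} out=∅
  b6: in={h} out=∅
  b7: in={h} out=∅
  b8: in=∅ out=∅

Conflict graph:
  h: {j,u,x,y}
  j: {h,u}
  p: {u}
  u: {h,j,p,x,y}
  x: {h,u}
  y: {h,u}

Registers:
  clique {h,j,u} ⇒ need ≥ 3
  assign h→c1 j→c2 p→c1 u→c0 x→c2 y→c2 — no edge inside a register ⇒ χ ≤ 3
  χ = 3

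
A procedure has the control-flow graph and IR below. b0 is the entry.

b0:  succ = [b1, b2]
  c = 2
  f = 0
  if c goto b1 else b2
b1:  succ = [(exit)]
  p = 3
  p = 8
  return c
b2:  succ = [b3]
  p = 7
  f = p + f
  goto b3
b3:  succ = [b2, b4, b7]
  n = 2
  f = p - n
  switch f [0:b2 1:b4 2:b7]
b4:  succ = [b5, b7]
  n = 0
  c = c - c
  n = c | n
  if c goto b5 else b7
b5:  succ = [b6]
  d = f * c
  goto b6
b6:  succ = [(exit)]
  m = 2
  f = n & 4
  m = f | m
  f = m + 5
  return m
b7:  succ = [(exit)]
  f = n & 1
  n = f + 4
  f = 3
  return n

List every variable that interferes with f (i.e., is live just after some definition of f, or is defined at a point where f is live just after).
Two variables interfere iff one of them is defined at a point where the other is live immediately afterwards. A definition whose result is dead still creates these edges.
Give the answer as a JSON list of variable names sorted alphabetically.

Block summaries:
  b0 def {c,f} use ∅
  b1 def {p} use {c}
  b2 def {f,p} use {f}
  b3 def {f,n} use {p}
  b4 def {c,n} use {c}
  b5 def {d} use {c,f}
  b6 def {f,m} use {n}
  b7 def {f,n} use {n}

Liveness:
  b0: in=∅ out={c,f}
  b1: in={c} out=∅
  b2: in={c,f} out={c,p}
  b3: in={c,p} out={c,f,n}
  b4: in={c,f} out={c,f,n}
  b5: in={c,f,n} out={n}
  b6: in={n} out=∅
  b7: in={n} out=∅

Conflict graph:
  c — {f,n,p}
  d — {n}
  f — {c,m,n,p}
  m — {f,n}
  n — {c,d,f,m,p}
  p — {c,f,n}

N(f) = ["c", "m", "n", "p"]

Answer: ["c", "m", "n", "p"]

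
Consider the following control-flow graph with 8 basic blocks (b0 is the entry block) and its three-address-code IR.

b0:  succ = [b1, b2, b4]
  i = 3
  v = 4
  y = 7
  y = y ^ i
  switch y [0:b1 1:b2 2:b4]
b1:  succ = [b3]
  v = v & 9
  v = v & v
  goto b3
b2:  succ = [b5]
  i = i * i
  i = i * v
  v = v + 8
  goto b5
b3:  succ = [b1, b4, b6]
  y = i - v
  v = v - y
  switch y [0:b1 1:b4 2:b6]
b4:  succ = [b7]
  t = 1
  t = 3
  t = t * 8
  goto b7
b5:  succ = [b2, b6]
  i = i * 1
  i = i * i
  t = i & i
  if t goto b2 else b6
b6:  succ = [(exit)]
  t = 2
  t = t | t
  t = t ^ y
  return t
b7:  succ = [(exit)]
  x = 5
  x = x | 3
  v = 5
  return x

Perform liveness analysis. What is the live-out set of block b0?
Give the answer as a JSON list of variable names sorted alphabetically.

Answer: ["i", "v", "y"]

Working:
Per-block:
  b0: def={i,v,y} ue=∅
  b1: def={v} ue={v}
  b2: def={i,v} ue={i,v}
  b3: def={v,y} ue={i,v}
  b4: def={t} ue=∅
  b5: def={i,t} ue={i}
  b6: def={t} ue={y}
  b7: def={v,x} ue=∅

Liveness:
  b0: in=∅ out={i,v,y}
  b1: in={i,v} out={i,v}
  b2: in={i,v,y} out={i,v,y}
  b3: in={i,v} out={i,v,y}
  b4: in=∅ out=∅
  b5: in={i,v,y} out={i,v,y}
  b6: in={y} out=∅
  b7: in=∅ out=∅

live-out(b0) = ["i", "v", "y"]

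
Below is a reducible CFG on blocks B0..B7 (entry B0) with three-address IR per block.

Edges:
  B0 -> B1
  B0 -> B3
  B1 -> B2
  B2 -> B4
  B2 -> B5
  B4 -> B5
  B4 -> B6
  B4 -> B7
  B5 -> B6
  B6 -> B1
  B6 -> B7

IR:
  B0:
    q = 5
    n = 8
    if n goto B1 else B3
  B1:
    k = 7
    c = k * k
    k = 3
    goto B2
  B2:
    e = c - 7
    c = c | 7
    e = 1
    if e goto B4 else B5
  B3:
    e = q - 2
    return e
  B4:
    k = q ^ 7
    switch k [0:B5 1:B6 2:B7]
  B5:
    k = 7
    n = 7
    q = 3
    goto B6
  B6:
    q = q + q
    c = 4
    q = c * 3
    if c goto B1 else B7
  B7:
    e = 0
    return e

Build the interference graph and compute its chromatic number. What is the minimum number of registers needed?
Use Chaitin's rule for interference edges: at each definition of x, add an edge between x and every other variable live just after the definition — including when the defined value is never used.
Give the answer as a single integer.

def/use:
  B0 def {n,q} use ∅
  B1 def {c,k} use ∅
  B2 def {c,e} use {c}
  B3 def {e} use {q}
  B4 def {k} use {q}
  B5 def {k,n,q} use ∅
  B6 def {c,q} use {q}
  B7 def {e} use ∅

Backward fixpoint:
  live B0: ∅→{q}
  live B1: {q}→{c,q}
  live B2: {c,q}→{q}
  live B3: {q}→∅
  live B4: {q}→{q}
  live B5: ∅→{q}
  live B6: {q}→{q}
  live B7: ∅→∅

Interfere edges:
  c↔{e,k,q}
  e↔{c,q}
  k↔{c,q}
  n↔{q}
  q↔{c,e,k,n}

Colouring:
  clique {c,e,q} ⇒ need ≥ 3
  assign c→r1 e→r2 k→r2 n→r1 q→r0 — no edge inside a register ⇒ χ ≤ 3
  χ = 3

Answer: 3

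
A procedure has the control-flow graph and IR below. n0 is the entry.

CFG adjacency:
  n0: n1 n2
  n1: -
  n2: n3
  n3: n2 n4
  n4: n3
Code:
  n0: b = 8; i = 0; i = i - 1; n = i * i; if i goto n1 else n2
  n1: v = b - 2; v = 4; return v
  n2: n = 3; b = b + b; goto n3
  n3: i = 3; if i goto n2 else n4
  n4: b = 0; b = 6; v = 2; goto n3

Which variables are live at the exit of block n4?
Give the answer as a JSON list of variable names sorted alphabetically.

Answer: ["b"]

Analysis:
Block summaries:
  n0: {b,i,n} / ∅
  n1: {v} / {b}
  n2: {b,n} / {b}
  n3: {i} / ∅
  n4: {b,v} / ∅

Live sets:
  n0 li=∅ lo={b}
  n1 li={b} lo=∅
  n2 li={b} lo={b}
  n3 li={b} lo={b}
  n4 li=∅ lo={b}

live-out(n4) = ["b"]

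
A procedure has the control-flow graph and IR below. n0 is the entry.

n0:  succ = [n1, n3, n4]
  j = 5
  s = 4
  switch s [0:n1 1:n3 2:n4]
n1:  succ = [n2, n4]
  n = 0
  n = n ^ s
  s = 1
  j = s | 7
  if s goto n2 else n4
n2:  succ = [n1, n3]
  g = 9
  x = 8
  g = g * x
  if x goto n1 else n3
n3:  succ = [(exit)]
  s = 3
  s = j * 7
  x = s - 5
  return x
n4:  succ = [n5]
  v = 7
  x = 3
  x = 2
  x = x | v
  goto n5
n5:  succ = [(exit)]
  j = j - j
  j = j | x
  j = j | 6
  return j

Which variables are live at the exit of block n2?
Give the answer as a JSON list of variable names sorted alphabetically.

def/use:
  n0: {j,s} / ∅
  n1: {j,n,s} / {s}
  n2: {g,x} / ∅
  n3: {s,x} / {j}
  n4: {v,x} / ∅
  n5: {j} / {j,x}

Liveness:
  n0: in=∅ out={j,s}
  n1: in={s} out={j,s}
  n2: in={j,s} out={j,s}
  n3: in={j} out=∅
  n4: in={j} out={j,x}
  n5: in={j,x} out=∅

live-out(n2) = ["j", "s"]

Answer: ["j", "s"]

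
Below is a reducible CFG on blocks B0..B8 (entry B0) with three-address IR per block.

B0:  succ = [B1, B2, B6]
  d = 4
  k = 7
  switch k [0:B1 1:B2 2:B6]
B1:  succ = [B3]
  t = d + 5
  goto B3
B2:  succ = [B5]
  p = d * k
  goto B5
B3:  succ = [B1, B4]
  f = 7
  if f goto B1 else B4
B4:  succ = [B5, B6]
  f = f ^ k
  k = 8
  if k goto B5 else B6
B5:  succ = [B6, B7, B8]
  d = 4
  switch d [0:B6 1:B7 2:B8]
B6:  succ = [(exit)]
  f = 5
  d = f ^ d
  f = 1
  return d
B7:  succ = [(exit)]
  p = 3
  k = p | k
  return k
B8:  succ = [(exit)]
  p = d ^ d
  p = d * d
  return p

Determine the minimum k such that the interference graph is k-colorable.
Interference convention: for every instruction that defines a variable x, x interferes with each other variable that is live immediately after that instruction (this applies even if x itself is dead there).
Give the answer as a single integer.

Per-block:
  B0 def {d,k} use ∅
  B1 def {t} use {d}
  B2 def {p} use {d,k}
  B3 def {f} use ∅
  B4 def {f,k} use {f,k}
  B5 def {d} use ∅
  B6 def {d,f} use {d}
  B7 def {k,p} use {k}
  B8 def {p} use {d}

Live sets:
  live B0: ∅→{d,k}
  live B1: {d,k}→{d,k}
  live B2: {d,k}→{k}
  live B3: {d,k}→{d,f,k}
  live B4: {d,f,k}→{d,k}
  live B5: {k}→{d,k}
  live B6: {d}→∅
  live B7: {k}→∅
  live B8: {d}→∅

Conflict graph:
  d: {f,k,p,t}
  f: {d,k}
  k: {d,f,p,t}
  p: {d,k}
  t: {d,k}

Registers:
  {d,f,k} pairwise interfere (3-clique) ⇒ χ ≥ 3
  3-colouring: r0={d}  r1={k}  r2={f,p,t}
  χ = 3

Answer: 3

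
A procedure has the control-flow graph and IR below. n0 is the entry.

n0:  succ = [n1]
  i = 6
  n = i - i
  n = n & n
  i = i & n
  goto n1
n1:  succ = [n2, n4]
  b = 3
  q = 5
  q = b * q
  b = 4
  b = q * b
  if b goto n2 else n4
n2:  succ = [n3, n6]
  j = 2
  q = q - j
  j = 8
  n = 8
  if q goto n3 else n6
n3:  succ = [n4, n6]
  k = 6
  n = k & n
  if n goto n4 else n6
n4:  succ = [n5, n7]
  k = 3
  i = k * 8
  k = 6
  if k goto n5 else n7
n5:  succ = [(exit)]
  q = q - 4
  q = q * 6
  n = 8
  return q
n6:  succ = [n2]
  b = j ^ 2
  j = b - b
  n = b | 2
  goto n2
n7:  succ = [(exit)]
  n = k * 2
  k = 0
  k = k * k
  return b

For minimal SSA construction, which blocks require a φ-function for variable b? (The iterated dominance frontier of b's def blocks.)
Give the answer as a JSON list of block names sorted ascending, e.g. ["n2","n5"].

Answer: ["n2", "n4"]

Analysis:
idom tree: n1←n0 n2←n1 n3←n2 n4←n1 n5←n4 n6←n2 n7←n4
Dom∩ at merges:
  n2: preds {n1,n6}: {n0,n1} ∩ {n0,n1,n2,n6} = {n0,n1}; idom=n1
  n4: preds {n1,n3}: {n0,n1} ∩ {n0,n1,n2,n3} = {n0,n1}; idom=n1
  n6: preds {n2,n3}: {n0,n1,n2} ∩ {n0,n1,n2,n3} = {n0,n1,n2}; idom=n2

DF derivation:
  join n2 pred n1: · stop@n1
  join n2 pred n6: n6→n2 stop@n1
  join n4 pred n1: · stop@n1
  join n4 pred n3: n3→n2 stop@n1
  join n6 pred n2: · stop@n2
  join n6 pred n3: n3 stop@n2
  n0: DF=∅
  n1: DF=∅
  n2: DF={n2,n4}
  n3: DF={n4,n6}
  n4: DF=∅
  n5: DF=∅
  n6: DF={n2}
  n7: DF=∅

φ for b: defs {n1,n6}
  DF⁺ = {n2,n4}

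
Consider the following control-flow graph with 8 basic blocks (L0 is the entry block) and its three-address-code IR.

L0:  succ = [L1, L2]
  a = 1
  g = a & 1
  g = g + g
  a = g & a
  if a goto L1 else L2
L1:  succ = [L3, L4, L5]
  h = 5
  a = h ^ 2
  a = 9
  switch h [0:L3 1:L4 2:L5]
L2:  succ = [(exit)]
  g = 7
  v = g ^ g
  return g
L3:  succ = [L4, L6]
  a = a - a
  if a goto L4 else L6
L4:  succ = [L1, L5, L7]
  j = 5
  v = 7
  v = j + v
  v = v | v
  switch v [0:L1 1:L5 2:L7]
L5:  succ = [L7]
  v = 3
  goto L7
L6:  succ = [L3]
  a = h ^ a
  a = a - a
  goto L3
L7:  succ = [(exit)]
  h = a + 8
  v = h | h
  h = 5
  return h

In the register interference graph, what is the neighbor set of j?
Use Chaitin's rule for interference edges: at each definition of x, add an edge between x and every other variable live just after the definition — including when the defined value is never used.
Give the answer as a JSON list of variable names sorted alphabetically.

Answer: ["a", "v"]

Derivation:
Per-block:
  L0: {a,g} / ∅
  L1: {a,h} / ∅
  L2: {g,v} / ∅
  L3: {a} / {a}
  L4: {j,v} / ∅
  L5: {v} / ∅
  L6: {a} / {a,h}
  L7: {h,v} / {a}

Live sets:
  L0: in=∅ out=∅
  L1: in=∅ out={a,h}
  L2: in=∅ out=∅
  L3: in={a,h} out={a,h}
  L4: in={a} out={a}
  L5: in={a} out={a}
  L6: in={a,h} out={a,h}
  L7: in={a} out=∅

Interference:
  a — {g,h,j,v}
  g — {a,v}
  h — {a}
  j — {a,v}
  v — {a,g,j}

N(j) = ["a", "v"]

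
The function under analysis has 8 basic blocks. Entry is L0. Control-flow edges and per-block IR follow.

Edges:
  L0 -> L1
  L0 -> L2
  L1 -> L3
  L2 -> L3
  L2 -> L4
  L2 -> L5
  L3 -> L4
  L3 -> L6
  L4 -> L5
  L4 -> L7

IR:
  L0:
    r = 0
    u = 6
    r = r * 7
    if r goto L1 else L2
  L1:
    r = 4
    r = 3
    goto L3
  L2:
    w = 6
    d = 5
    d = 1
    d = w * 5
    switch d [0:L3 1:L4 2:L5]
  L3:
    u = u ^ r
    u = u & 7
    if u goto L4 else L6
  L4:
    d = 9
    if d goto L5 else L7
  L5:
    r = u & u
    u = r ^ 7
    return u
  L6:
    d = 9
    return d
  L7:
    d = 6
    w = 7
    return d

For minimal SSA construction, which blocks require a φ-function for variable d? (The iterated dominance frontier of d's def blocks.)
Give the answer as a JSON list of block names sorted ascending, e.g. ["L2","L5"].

Answer: ["L3", "L4", "L5"]

Derivation:
idom tree: L1←L0 L2←L0 L3←L0 L4←L0 L5←L0 L6←L3 L7←L4
Dom∩ at merges:
  L3: preds {L1,L2}: {L0,L1} ∩ {L0,L2} = {L0}; idom=L0
  L4: preds {L2,L3}: {L0,L2} ∩ {L0,L3} = {L0}; idom=L0
  L5: preds {L2,L4}: {L0,L2} ∩ {L0,L4} = {L0}; idom=L0

Frontier:
  L3←L1: walk L1 to L0
  L3←L2: walk L2 to L0
  L4←L2: walk L2 to L0
  L4←L3: walk L3 to L0
  L5←L2: walk L2 to L0
  L5←L4: walk L4 to L0
  L0: DF=∅
  L1: DF={L3}
  L2: DF={L3,L4,L5}
  L3: DF={L4}
  L4: DF={L5}
  L5: DF=∅
  L6: DF=∅
  L7: DF=∅

φ for d: defs {L2,L4,L6,L7}
  DF⁺ = {L3,L4,L5}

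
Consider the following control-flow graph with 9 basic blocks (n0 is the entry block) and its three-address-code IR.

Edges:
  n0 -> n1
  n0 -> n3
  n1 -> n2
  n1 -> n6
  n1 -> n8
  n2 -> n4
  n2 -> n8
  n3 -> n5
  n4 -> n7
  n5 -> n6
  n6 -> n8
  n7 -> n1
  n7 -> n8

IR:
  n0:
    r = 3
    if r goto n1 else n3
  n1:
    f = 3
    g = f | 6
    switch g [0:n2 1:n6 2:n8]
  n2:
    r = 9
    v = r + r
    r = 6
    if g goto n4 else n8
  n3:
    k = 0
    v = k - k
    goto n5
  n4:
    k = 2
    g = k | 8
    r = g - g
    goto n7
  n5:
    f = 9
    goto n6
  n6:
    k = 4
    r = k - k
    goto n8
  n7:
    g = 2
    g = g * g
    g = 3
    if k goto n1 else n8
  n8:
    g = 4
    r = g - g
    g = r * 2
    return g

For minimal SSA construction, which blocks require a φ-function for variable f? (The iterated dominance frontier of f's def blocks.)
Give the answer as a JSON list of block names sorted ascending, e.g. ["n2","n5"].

idom tree: n1←n0 n2←n1 n3←n0 n4←n2 n5←n3 n6←n0 n7←n4 n8←n0
Dom∩ at merges:
  n1: preds {n0,n7}: {n0} ∩ {n0,n1,n2,n4,n7} = {n0}; idom=n0
  n6: preds {n1,n5}: {n0,n1} ∩ {n0,n3,n5} = {n0}; idom=n0
  n8: preds {n1,n2,n6,n7}: {n0,n1} ∩ {n0,n1,n2} ∩ {n0,n6} ∩ {n0,n1,n2,n4,n7} = {n0}; idom=n0

DF walk-up:
  join n1 pred n0: · stop@n0
  join n1 pred n7: n7→n4→n2→n1 stop@n0
  join n6 pred n1: n1 stop@n0
  join n6 pred n5: n5→n3 stop@n0
  join n8 pred n1: n1 stop@n0
  join n8 pred n2: n2→n1 stop@n0
  join n8 pred n6: n6 stop@n0
  join n8 pred n7: n7→n4→n2→n1 stop@n0
  n0 → ∅
  n1 → {n1,n6,n8}
  n2 → {n1,n8}
  n3 → {n6}
  n4 → {n1,n8}
  n5 → {n6}
  n6 → {n8}
  n7 → {n1,n8}
  n8 → ∅

φ for f: defs {n1,n5}
  DF⁺ = {n1,n6,n8}

Answer: ["n1", "n6", "n8"]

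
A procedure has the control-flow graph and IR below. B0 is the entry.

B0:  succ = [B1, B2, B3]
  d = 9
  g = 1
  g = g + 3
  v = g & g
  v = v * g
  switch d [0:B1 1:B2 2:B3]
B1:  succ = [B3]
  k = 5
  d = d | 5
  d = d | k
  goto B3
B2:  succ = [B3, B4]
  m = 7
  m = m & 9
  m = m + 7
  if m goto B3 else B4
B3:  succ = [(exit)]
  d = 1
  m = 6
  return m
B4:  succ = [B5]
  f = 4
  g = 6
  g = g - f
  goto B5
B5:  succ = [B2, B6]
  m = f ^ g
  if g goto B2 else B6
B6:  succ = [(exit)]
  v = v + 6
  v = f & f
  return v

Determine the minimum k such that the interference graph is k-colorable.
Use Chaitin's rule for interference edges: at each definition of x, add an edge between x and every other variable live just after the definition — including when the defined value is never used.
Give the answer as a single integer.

Answer: 4

Analysis:
def/use:
  B0: def={d,g,v} ue=∅
  B1: def={d,k} ue={d}
  B2: def={m} ue=∅
  B3: def={d,m} ue=∅
  B4: def={f,g} ue=∅
  B5: def={m} ue={f,g}
  B6: def={v} ue={f,v}

Backward fixpoint:
  live B0: ∅→{d,v}
  live B1: {d}→∅
  live B2: {v}→{v}
  live B3: ∅→∅
  live B4: {v}→{f,g,v}
  live B5: {f,g,v}→{f,v}
  live B6: {f,v}→∅

Interfere edges:
  d: {g,k,v}
  f: {g,m,v}
  g: {d,f,m,v}
  k: {d}
  m: {f,g,v}
  v: {d,f,g,m}

Colouring:
  {f,g,m,v} pairwise interfere (4-clique) ⇒ χ ≥ 4
  4-colouring: r0={g,k}  r1={v}  r2={d,f}  r3={m}
  χ = 4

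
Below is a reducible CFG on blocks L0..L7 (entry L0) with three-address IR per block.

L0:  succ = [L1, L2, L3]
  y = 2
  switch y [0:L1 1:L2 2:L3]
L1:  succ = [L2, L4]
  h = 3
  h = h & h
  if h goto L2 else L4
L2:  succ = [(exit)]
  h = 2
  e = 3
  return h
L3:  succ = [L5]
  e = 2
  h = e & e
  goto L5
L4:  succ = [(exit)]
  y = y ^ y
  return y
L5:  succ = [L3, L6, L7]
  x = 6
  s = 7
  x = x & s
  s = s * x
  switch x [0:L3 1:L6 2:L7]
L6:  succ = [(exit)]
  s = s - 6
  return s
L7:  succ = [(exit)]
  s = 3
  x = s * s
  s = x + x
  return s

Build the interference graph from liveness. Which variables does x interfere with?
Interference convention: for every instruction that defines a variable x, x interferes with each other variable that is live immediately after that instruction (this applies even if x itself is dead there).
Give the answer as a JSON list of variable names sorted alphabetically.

Answer: ["s"]

Working:
Block summaries:
  L0: {y} / ∅
  L1: {h} / ∅
  L2: {e,h} / ∅
  L3: {e,h} / ∅
  L4: {y} / {y}
  L5: {s,x} / ∅
  L6: {s} / {s}
  L7: {s,x} / ∅

Liveness:
  live L0: ∅→{y}
  live L1: {y}→{y}
  live L2: ∅→∅
  live L3: ∅→∅
  live L4: {y}→∅
  live L5: ∅→{s}
  live L6: {s}→∅
  live L7: ∅→∅

Interference:
  e: {h}
  h: {e,y}
  s: {x}
  x: {s}
  y: {h}

N(x) = ["s"]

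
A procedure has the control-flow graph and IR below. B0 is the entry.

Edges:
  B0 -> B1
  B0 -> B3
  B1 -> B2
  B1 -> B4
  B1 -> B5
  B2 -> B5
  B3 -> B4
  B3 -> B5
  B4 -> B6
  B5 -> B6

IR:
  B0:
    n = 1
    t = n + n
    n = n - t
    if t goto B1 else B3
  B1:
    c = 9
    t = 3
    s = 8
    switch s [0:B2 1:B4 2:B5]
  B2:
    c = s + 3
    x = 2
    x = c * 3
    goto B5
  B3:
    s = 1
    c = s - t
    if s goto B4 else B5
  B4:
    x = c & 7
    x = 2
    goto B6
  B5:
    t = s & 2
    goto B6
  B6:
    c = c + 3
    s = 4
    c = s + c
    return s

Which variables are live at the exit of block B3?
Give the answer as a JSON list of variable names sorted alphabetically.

Answer: ["c", "s"]

Derivation:
Block summaries:
  B0 def {n,t} use ∅
  B1 def {c,s,t} use ∅
  B2 def {c,x} use {s}
  B3 def {c,s} use {t}
  B4 def {x} use {c}
  B5 def {t} use {s}
  B6 def {c,s} use {c}

Liveness:
  B0: in=∅ out={t}
  B1: in=∅ out={c,s}
  B2: in={s} out={c,s}
  B3: in={t} out={c,s}
  B4: in={c} out={c}
  B5: in={c,s} out={c}
  B6: in={c} out=∅

live-out(B3) = ["c", "s"]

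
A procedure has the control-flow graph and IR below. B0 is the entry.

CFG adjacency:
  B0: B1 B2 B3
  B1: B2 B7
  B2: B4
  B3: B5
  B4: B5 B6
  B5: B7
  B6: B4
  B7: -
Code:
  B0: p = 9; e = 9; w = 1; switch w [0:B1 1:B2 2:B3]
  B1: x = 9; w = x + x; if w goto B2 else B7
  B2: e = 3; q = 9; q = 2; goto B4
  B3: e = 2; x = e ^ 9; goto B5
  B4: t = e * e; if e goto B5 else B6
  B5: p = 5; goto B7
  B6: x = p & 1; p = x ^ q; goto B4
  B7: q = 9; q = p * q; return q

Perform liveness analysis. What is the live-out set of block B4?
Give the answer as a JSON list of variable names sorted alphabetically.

Answer: ["e", "p", "q"]

Working:
def/use:
  B0: def={e,p,w} ue=∅
  B1: def={w,x} ue=∅
  B2: def={e,q} ue=∅
  B3: def={e,x} ue=∅
  B4: def={t} ue={e}
  B5: def={p} ue=∅
  B6: def={p,x} ue={p,q}
  B7: def={q} ue={p}

Liveness:
  B0: in=∅ out={p}
  B1: in={p} out={p}
  B2: in={p} out={e,p,q}
  B3: in=∅ out=∅
  B4: in={e,p,q} out={e,p,q}
  B5: in=∅ out={p}
  B6: in={e,p,q} out={e,p,q}
  B7: in={p} out=∅

live-out(B4) = ["e", "p", "q"]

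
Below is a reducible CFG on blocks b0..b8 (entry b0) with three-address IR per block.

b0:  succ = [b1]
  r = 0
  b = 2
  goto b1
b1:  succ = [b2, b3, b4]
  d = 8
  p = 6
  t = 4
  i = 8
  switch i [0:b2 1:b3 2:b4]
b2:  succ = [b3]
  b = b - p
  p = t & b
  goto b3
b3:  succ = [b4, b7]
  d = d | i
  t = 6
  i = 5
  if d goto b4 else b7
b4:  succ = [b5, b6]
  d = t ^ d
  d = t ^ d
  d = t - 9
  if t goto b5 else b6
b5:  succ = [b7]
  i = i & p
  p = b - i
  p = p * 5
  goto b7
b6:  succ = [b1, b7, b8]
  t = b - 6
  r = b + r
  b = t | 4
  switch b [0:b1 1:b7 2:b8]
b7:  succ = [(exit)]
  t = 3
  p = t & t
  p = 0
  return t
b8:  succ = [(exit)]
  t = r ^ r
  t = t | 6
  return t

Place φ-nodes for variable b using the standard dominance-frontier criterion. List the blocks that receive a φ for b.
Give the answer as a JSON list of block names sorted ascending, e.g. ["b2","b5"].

idom tree: b1←b0 b2←b1 b3←b1 b4←b1 b5←b4 b6←b4 b7←b1 b8←b6
Dom∩ at merges:
  b1: preds {b0,b6}: {b0} ∩ {b0,b1,b4,b6} = {b0}; idom=b0
  b3: preds {b1,b2}: {b0,b1} ∩ {b0,b1,b2} = {b0,b1}; idom=b1
  b4: preds {b1,b3}: {b0,b1} ∩ {b0,b1,b3} = {b0,b1}; idom=b1
  b7: preds {b3,b5,b6}: {b0,b1,b3} ∩ {b0,b1,b4,b5} ∩ {b0,b1,b4,b6} = {b0,b1}; idom=b1

DF walk-up:
  b1←b0: walk · to b0
  b1←b6: walk b6→b4→b1 to b0
  b3←b1: walk · to b1
  b3←b2: walk b2 to b1
  b4←b1: walk · to b1
  b4←b3: walk b3 to b1
  b7←b3: walk b3 to b1
  b7←b5: walk b5→b4 to b1
  b7←b6: walk b6→b4 to b1
  DF(b0)=∅
  DF(b1)={b1}
  DF(b2)={b3}
  DF(b3)={b4,b7}
  DF(b4)={b1,b7}
  DF(b5)={b7}
  DF(b6)={b1,b7}
  DF(b7)=∅
  DF(b8)=∅

φ for b: defs {b0,b2,b6}
  DF⁺ = {b1,b3,b4,b7}

Answer: ["b1", "b3", "b4", "b7"]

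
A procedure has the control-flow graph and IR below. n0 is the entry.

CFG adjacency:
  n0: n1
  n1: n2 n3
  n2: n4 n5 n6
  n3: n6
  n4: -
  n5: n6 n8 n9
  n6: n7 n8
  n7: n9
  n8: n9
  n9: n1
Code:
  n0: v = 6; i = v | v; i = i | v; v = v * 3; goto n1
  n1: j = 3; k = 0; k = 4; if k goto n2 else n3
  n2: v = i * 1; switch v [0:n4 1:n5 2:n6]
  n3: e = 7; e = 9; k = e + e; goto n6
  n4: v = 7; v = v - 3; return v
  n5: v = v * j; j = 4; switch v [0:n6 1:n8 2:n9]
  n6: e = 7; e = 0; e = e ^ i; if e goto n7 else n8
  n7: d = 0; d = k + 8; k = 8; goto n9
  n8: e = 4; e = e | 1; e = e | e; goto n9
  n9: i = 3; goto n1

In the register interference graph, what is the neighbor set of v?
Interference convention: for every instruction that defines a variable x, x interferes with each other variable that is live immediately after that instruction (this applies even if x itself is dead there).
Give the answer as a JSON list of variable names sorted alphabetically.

Answer: ["i", "j", "k"]

Analysis:
Per-block:
  n0 def {i,v} use ∅
  n1 def {j,k} use ∅
  n2 def {v} use {i}
  n3 def {e,k} use ∅
  n4 def {v} use ∅
  n5 def {j,v} use {j,v}
  n6 def {e} use {i}
  n7 def {d,k} use {k}
  n8 def {e} use ∅
  n9 def {i} use ∅

Liveness:
  n0 li=∅ lo={i}
  n1 li={i} lo={i,j,k}
  n2 li={i,j,k} lo={i,j,k,v}
  n3 li={i} lo={i,k}
  n4 li=∅ lo=∅
  n5 li={i,j,k,v} lo={i,k}
  n6 li={i,k} lo={k}
  n7 li={k} lo=∅
  n8 li=∅ lo=∅
  n9 li=∅ lo={i}

Interference:
  d — {k}
  e — {i,k}
  i — {e,j,k,v}
  j — {i,k,v}
  k — {d,e,i,j,v}
  v — {i,j,k}

N(v) = ["i", "j", "k"]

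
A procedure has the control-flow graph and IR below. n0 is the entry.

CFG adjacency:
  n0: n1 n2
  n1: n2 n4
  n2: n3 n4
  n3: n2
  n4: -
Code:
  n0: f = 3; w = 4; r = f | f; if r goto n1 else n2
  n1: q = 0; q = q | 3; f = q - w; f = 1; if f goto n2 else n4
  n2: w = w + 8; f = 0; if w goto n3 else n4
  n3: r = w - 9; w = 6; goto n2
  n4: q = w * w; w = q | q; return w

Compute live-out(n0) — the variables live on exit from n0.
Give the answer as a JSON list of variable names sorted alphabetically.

def/use:
  n0: {f,r,w} / ∅
  n1: {f,q} / {w}
  n2: {f,w} / {w}
  n3: {r,w} / {w}
  n4: {q,w} / {w}

Backward fixpoint:
  n0: in=∅ out={w}
  n1: in={w} out={w}
  n2: in={w} out={w}
  n3: in={w} out={w}
  n4: in={w} out=∅

live-out(n0) = ["w"]

Answer: ["w"]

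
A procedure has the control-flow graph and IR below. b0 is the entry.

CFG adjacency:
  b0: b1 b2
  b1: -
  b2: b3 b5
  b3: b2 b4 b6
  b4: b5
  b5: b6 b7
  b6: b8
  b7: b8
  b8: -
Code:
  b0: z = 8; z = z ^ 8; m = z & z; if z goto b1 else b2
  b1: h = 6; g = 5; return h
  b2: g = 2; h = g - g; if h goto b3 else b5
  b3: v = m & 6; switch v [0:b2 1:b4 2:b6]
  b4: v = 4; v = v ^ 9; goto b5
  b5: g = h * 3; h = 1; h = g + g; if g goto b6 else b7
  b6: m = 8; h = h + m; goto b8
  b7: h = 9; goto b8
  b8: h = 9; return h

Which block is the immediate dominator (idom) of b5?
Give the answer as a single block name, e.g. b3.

idom tree: b1←b0 b2←b0 b3←b2 b4←b3 b5←b2 b6←b2 b7←b5 b8←b2
Join-block Dom:
  b2: preds {b0,b3}: {b0} ∩ {b0,b2,b3} = {b0}; idom=b0
  b5: preds {b2,b4}: {b0,b2} ∩ {b0,b2,b3,b4} = {b0,b2}; idom=b2
  b6: preds {b3,b5}: {b0,b2,b3} ∩ {b0,b2,b5} = {b0,b2}; idom=b2
  b8: preds {b6,b7}: {b0,b2,b6} ∩ {b0,b2,b5,b7} = {b0,b2}; idom=b2

idom(b5) = b2

Answer: b2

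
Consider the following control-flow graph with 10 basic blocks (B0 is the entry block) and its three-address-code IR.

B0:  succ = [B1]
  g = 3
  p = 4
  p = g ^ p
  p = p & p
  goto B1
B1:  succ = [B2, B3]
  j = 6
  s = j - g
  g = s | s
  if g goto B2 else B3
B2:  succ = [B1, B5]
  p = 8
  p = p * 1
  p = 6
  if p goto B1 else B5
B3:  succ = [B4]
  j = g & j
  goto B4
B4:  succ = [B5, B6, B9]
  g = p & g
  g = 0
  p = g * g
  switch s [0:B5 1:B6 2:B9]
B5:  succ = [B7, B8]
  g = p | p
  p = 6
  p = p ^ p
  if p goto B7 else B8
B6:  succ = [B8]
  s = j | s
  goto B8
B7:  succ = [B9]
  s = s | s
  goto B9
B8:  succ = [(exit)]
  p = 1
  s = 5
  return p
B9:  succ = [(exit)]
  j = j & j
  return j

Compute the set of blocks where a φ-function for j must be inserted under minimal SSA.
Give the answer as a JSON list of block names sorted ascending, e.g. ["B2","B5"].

Answer: ["B1", "B5", "B8", "B9"]

Working:
idom tree: B1←B0 B2←B1 B3←B1 B4←B3 B5←B1 B6←B4 B7←B5 B8←B1 B9←B1
Dom at joins:
  B1: preds {B0,B2}: {B0} ∩ {B0,B1,B2} = {B0}; idom=B0
  B5: preds {B2,B4}: {B0,B1,B2} ∩ {B0,B1,B3,B4} = {B0,B1}; idom=B1
  B8: preds {B5,B6}: {B0,B1,B5} ∩ {B0,B1,B3,B4,B6} = {B0,B1}; idom=B1
  B9: preds {B4,B7}: {B0,B1,B3,B4} ∩ {B0,B1,B5,B7} = {B0,B1}; idom=B1

DF walk-up:
  join B1 pred B0: · stop@B0
  join B1 pred B2: B2→B1 stop@B0
  join B5 pred B2: B2 stop@B1
  join B5 pred B4: B4→B3 stop@B1
  join B8 pred B5: B5 stop@B1
  join B8 pred B6: B6→B4→B3 stop@B1
  join B9 pred B4: B4→B3 stop@B1
  join B9 pred B7: B7→B5 stop@B1
  B0 → ∅
  B1 → {B1}
  B2 → {B1,B5}
  B3 → {B5,B8,B9}
  B4 → {B5,B8,B9}
  B5 → {B8,B9}
  B6 → {B8}
  B7 → {B9}
  B8 → ∅
  B9 → ∅

φ for j: defs {B1,B3,B9}
  DF⁺ = {B1,B5,B8,B9}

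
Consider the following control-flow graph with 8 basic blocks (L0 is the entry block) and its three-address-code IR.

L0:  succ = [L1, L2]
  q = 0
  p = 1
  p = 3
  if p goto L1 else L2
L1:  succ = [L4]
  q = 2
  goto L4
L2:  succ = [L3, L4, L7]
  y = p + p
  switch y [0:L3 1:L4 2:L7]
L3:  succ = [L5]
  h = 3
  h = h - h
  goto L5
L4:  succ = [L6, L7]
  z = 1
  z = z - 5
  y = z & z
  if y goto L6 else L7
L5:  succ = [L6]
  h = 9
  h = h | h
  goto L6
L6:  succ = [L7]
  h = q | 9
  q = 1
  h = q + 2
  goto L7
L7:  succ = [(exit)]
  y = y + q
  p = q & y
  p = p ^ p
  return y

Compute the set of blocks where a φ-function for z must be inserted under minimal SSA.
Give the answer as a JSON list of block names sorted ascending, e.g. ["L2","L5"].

Answer: ["L6", "L7"]

Working:
idom tree: L1←L0 L2←L0 L3←L2 L4←L0 L5←L3 L6←L0 L7←L0
Dom at joins:
  L4: preds {L1,L2}: {L0,L1} ∩ {L0,L2} = {L0}; idom=L0
  L6: preds {L4,L5}: {L0,L4} ∩ {L0,L2,L3,L5} = {L0}; idom=L0
  L7: preds {L2,L4,L6}: {L0,L2} ∩ {L0,L4} ∩ {L0,L6} = {L0}; idom=L0

DF walk-up:
  L4←L1: walk L1 to L0
  L4←L2: walk L2 to L0
  L6←L4: walk L4 to L0
  L6←L5: walk L5→L3→L2 to L0
  L7←L2: walk L2 to L0
  L7←L4: walk L4 to L0
  L7←L6: walk L6 to L0
  L0 → ∅
  L1 → {L4}
  L2 → {L4,L6,L7}
  L3 → {L6}
  L4 → {L6,L7}
  L5 → {L6}
  L6 → {L7}
  L7 → ∅

φ for z: defs {L4}
  DF⁺ = {L6,L7}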